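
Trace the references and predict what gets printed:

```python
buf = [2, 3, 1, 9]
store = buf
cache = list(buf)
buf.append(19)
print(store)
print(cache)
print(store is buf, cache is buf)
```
[2, 3, 1, 9, 19]
[2, 3, 1, 9]
True False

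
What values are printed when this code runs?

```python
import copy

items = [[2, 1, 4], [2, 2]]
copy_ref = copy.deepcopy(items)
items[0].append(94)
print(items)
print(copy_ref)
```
[[2, 1, 4, 94], [2, 2]]
[[2, 1, 4], [2, 2]]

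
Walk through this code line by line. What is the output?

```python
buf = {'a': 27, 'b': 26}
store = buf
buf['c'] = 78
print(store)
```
{'a': 27, 'b': 26, 'c': 78}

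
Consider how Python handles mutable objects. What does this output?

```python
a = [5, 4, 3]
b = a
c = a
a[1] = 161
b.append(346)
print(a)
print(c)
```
[5, 161, 3, 346]
[5, 161, 3, 346]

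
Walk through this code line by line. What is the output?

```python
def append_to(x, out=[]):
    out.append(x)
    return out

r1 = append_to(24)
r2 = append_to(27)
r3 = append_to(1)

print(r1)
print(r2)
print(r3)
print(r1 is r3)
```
[24, 27, 1]
[24, 27, 1]
[24, 27, 1]
True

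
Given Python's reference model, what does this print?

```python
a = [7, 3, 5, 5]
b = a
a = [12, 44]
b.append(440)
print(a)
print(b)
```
[12, 44]
[7, 3, 5, 5, 440]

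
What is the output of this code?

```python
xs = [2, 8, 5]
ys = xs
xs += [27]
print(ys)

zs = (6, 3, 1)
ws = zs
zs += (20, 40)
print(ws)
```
[2, 8, 5, 27]
(6, 3, 1)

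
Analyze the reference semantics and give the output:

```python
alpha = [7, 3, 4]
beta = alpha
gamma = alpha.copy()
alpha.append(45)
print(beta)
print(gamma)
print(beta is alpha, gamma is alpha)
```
[7, 3, 4, 45]
[7, 3, 4]
True False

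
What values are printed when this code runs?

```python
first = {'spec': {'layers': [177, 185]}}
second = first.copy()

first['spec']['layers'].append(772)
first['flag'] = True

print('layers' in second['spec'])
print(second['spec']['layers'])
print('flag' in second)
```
True
[177, 185, 772]
False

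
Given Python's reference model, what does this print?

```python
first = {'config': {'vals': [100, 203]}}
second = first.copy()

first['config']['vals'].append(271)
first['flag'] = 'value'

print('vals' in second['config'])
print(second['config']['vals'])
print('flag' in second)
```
True
[100, 203, 271]
False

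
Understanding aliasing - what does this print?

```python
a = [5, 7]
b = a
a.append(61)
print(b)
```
[5, 7, 61]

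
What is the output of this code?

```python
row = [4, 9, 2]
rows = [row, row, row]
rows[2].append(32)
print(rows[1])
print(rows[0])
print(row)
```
[4, 9, 2, 32]
[4, 9, 2, 32]
[4, 9, 2, 32]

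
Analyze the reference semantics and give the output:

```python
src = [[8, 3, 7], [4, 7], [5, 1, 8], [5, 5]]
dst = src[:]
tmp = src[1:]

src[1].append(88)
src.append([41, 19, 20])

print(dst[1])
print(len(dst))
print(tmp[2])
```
[4, 7, 88]
4
[5, 5]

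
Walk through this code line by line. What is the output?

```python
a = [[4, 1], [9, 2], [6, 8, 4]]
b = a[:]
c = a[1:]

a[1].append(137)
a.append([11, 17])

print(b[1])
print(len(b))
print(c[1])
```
[9, 2, 137]
3
[6, 8, 4]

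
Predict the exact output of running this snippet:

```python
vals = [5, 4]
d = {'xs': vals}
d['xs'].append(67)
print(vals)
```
[5, 4, 67]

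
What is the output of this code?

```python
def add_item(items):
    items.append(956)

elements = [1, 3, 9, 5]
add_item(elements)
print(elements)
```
[1, 3, 9, 5, 956]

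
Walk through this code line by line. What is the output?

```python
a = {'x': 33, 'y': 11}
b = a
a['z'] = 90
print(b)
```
{'x': 33, 'y': 11, 'z': 90}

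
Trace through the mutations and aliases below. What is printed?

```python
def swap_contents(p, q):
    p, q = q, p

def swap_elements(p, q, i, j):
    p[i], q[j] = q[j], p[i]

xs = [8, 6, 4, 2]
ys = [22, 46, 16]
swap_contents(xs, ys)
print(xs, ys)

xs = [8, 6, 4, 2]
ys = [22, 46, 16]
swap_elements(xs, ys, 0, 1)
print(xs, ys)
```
[8, 6, 4, 2] [22, 46, 16]
[46, 6, 4, 2] [22, 8, 16]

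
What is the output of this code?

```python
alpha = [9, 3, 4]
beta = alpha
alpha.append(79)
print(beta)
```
[9, 3, 4, 79]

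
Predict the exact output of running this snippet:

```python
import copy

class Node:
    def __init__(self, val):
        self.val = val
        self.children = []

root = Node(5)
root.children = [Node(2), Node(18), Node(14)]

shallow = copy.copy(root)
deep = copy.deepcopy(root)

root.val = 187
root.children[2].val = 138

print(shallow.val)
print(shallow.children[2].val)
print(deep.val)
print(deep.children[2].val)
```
5
138
5
14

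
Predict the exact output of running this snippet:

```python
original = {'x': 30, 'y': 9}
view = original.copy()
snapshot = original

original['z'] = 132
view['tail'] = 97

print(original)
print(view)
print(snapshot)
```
{'x': 30, 'y': 9, 'z': 132}
{'x': 30, 'y': 9, 'tail': 97}
{'x': 30, 'y': 9, 'z': 132}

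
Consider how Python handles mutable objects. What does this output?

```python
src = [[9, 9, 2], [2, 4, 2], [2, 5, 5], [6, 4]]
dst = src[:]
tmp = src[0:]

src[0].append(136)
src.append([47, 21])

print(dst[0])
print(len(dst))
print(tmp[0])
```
[9, 9, 2, 136]
4
[9, 9, 2, 136]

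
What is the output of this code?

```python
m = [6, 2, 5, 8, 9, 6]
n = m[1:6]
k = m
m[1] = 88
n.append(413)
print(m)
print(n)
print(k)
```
[6, 88, 5, 8, 9, 6]
[2, 5, 8, 9, 6, 413]
[6, 88, 5, 8, 9, 6]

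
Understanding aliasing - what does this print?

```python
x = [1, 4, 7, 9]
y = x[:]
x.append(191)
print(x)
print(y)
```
[1, 4, 7, 9, 191]
[1, 4, 7, 9]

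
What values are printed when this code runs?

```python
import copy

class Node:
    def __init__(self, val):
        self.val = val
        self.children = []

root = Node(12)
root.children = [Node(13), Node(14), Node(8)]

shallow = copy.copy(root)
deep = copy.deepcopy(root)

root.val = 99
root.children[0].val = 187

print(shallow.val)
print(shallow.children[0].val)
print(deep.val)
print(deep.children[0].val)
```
12
187
12
13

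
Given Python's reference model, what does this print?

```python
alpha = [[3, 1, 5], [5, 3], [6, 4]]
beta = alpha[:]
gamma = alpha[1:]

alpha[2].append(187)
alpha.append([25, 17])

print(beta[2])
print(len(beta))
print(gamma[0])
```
[6, 4, 187]
3
[5, 3]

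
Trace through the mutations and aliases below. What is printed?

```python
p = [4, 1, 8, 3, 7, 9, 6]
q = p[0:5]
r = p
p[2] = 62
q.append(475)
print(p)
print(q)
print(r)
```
[4, 1, 62, 3, 7, 9, 6]
[4, 1, 8, 3, 7, 475]
[4, 1, 62, 3, 7, 9, 6]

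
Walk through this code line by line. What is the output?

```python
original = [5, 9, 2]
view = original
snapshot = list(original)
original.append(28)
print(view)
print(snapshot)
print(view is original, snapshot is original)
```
[5, 9, 2, 28]
[5, 9, 2]
True False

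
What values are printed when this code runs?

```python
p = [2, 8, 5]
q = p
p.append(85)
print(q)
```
[2, 8, 5, 85]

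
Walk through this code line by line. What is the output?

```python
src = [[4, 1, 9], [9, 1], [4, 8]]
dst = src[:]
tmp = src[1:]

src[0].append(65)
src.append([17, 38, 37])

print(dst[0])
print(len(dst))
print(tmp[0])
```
[4, 1, 9, 65]
3
[9, 1]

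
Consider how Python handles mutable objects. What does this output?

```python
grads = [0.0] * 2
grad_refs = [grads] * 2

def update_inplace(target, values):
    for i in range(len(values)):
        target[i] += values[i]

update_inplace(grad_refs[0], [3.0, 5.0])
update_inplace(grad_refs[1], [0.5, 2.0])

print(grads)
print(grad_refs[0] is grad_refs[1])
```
[3.5, 7.0]
True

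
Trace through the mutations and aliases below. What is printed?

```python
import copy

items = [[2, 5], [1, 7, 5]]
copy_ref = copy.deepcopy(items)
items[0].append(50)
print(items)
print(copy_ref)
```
[[2, 5, 50], [1, 7, 5]]
[[2, 5], [1, 7, 5]]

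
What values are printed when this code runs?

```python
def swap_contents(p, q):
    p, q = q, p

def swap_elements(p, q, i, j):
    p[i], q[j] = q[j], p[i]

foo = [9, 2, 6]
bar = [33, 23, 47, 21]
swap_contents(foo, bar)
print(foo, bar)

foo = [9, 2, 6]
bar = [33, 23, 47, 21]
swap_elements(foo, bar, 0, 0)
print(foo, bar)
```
[9, 2, 6] [33, 23, 47, 21]
[33, 2, 6] [9, 23, 47, 21]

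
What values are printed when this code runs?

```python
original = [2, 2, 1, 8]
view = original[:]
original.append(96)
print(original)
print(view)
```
[2, 2, 1, 8, 96]
[2, 2, 1, 8]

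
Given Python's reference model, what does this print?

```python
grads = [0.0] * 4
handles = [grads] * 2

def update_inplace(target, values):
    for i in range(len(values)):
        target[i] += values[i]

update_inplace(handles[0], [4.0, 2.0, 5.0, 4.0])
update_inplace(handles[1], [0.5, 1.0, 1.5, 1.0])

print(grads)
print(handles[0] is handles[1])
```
[4.5, 3.0, 6.5, 5.0]
True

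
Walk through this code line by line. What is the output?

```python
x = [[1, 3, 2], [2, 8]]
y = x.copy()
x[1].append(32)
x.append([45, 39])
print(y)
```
[[1, 3, 2], [2, 8, 32]]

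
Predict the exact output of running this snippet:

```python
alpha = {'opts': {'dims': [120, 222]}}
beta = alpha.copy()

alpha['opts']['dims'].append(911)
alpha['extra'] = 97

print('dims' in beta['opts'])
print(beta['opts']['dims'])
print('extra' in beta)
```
True
[120, 222, 911]
False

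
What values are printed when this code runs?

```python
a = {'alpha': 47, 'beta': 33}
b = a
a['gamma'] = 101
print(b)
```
{'alpha': 47, 'beta': 33, 'gamma': 101}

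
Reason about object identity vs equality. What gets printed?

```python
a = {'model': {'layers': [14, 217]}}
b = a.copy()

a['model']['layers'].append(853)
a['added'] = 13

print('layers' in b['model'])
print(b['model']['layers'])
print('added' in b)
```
True
[14, 217, 853]
False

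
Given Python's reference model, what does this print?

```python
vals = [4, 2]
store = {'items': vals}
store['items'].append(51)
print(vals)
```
[4, 2, 51]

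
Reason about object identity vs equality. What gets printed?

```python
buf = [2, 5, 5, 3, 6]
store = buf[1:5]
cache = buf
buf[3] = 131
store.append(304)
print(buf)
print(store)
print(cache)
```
[2, 5, 5, 131, 6]
[5, 5, 3, 6, 304]
[2, 5, 5, 131, 6]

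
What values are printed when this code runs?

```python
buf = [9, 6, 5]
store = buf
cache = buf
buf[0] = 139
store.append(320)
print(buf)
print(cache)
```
[139, 6, 5, 320]
[139, 6, 5, 320]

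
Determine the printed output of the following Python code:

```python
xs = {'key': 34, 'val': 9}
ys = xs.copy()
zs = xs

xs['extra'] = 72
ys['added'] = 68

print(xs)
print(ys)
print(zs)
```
{'key': 34, 'val': 9, 'extra': 72}
{'key': 34, 'val': 9, 'added': 68}
{'key': 34, 'val': 9, 'extra': 72}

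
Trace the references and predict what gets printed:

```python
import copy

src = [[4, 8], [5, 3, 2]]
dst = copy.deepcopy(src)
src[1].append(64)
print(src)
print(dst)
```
[[4, 8], [5, 3, 2, 64]]
[[4, 8], [5, 3, 2]]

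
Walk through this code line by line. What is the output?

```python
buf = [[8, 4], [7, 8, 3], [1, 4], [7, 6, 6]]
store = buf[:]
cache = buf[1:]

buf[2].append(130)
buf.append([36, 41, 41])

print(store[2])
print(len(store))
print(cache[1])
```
[1, 4, 130]
4
[1, 4, 130]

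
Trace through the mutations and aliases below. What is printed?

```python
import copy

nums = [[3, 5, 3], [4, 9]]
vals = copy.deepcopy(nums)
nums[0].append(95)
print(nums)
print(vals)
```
[[3, 5, 3, 95], [4, 9]]
[[3, 5, 3], [4, 9]]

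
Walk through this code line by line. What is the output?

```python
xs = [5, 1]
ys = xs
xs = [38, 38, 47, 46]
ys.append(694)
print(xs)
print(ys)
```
[38, 38, 47, 46]
[5, 1, 694]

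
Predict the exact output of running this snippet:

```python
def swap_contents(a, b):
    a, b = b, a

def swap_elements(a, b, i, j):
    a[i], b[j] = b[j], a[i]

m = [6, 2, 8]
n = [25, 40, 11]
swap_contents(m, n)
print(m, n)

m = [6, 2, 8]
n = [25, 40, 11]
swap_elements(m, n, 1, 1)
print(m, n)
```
[6, 2, 8] [25, 40, 11]
[6, 40, 8] [25, 2, 11]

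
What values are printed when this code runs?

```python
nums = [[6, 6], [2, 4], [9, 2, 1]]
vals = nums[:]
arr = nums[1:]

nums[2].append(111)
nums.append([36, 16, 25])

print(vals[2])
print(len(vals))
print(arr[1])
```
[9, 2, 1, 111]
3
[9, 2, 1, 111]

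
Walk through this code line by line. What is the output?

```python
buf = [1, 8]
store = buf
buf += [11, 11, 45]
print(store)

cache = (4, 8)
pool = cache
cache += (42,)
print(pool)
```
[1, 8, 11, 11, 45]
(4, 8)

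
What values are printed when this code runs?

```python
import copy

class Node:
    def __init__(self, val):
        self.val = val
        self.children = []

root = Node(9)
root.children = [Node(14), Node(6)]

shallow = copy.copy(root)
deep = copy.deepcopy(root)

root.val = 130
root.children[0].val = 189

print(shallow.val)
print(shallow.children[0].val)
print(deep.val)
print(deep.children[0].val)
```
9
189
9
14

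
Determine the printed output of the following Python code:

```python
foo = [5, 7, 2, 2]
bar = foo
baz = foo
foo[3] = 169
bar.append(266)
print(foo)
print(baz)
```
[5, 7, 2, 169, 266]
[5, 7, 2, 169, 266]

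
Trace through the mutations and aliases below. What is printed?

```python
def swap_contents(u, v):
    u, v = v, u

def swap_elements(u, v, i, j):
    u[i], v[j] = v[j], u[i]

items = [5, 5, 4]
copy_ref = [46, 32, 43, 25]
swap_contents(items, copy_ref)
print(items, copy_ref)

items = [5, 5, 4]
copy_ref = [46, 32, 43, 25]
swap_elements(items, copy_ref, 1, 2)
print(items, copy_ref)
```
[5, 5, 4] [46, 32, 43, 25]
[5, 43, 4] [46, 32, 5, 25]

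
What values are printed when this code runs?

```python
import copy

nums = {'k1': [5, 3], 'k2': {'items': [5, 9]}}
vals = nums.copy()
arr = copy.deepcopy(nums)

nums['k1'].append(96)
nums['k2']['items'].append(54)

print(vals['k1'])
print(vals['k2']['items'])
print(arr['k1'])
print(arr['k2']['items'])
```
[5, 3, 96]
[5, 9, 54]
[5, 3]
[5, 9]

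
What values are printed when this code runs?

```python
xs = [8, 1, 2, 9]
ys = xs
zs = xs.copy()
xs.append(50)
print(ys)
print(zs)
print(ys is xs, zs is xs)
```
[8, 1, 2, 9, 50]
[8, 1, 2, 9]
True False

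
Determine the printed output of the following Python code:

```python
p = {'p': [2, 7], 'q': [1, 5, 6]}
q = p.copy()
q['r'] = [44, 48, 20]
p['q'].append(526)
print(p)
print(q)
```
{'p': [2, 7], 'q': [1, 5, 6, 526]}
{'p': [2, 7], 'q': [1, 5, 6, 526], 'r': [44, 48, 20]}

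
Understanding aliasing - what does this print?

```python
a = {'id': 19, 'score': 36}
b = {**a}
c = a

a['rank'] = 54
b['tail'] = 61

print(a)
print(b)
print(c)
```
{'id': 19, 'score': 36, 'rank': 54}
{'id': 19, 'score': 36, 'tail': 61}
{'id': 19, 'score': 36, 'rank': 54}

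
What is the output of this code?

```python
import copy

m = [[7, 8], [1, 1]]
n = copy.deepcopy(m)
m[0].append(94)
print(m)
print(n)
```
[[7, 8, 94], [1, 1]]
[[7, 8], [1, 1]]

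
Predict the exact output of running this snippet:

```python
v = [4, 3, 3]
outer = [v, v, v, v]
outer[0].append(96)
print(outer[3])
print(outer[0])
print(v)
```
[4, 3, 3, 96]
[4, 3, 3, 96]
[4, 3, 3, 96]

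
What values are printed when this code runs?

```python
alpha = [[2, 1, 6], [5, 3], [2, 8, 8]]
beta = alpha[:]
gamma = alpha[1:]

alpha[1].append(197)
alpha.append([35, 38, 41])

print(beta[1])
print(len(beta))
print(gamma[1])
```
[5, 3, 197]
3
[2, 8, 8]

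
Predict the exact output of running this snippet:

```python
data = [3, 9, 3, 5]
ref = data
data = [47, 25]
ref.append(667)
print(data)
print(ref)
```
[47, 25]
[3, 9, 3, 5, 667]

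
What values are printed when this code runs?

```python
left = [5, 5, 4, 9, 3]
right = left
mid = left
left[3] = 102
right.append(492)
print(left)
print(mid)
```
[5, 5, 4, 102, 3, 492]
[5, 5, 4, 102, 3, 492]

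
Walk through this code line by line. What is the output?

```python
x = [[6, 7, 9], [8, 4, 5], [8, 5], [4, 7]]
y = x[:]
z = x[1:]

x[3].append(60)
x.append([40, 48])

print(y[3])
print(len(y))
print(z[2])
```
[4, 7, 60]
4
[4, 7, 60]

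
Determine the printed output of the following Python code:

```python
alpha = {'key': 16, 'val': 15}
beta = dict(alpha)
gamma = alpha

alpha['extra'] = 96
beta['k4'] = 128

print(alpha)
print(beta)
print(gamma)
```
{'key': 16, 'val': 15, 'extra': 96}
{'key': 16, 'val': 15, 'k4': 128}
{'key': 16, 'val': 15, 'extra': 96}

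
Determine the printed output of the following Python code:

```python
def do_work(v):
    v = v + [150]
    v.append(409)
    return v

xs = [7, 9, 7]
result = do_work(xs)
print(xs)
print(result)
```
[7, 9, 7]
[7, 9, 7, 150, 409]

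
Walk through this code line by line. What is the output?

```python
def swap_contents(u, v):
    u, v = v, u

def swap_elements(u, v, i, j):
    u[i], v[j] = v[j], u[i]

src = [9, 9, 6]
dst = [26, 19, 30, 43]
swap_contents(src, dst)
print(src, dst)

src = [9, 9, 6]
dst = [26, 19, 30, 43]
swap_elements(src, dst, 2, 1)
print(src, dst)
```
[9, 9, 6] [26, 19, 30, 43]
[9, 9, 19] [26, 6, 30, 43]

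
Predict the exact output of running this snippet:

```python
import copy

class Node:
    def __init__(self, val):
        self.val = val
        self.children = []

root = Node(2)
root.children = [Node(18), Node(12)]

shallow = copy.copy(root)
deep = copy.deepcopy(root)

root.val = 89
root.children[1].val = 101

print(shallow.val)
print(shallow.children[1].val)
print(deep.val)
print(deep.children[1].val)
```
2
101
2
12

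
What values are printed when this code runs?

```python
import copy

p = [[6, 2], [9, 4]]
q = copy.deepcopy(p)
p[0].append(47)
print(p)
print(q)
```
[[6, 2, 47], [9, 4]]
[[6, 2], [9, 4]]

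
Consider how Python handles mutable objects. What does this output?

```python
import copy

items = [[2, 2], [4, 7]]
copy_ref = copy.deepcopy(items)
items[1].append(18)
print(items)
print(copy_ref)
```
[[2, 2], [4, 7, 18]]
[[2, 2], [4, 7]]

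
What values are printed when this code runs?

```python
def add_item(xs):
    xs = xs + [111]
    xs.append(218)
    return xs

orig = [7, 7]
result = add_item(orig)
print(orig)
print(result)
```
[7, 7]
[7, 7, 111, 218]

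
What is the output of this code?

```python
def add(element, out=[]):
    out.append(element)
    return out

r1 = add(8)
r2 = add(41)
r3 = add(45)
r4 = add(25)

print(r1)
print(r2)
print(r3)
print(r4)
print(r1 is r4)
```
[8, 41, 45, 25]
[8, 41, 45, 25]
[8, 41, 45, 25]
[8, 41, 45, 25]
True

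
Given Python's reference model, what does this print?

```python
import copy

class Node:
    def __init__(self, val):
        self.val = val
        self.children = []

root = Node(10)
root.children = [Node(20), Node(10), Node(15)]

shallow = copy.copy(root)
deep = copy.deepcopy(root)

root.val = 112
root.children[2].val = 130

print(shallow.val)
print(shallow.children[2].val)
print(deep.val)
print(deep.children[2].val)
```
10
130
10
15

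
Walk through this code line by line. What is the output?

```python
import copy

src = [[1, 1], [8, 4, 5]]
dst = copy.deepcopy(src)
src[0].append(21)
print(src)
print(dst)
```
[[1, 1, 21], [8, 4, 5]]
[[1, 1], [8, 4, 5]]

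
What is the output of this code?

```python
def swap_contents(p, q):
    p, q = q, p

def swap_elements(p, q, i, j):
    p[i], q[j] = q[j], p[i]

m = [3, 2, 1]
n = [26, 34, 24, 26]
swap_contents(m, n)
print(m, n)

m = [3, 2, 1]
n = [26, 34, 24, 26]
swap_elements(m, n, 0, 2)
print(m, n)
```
[3, 2, 1] [26, 34, 24, 26]
[24, 2, 1] [26, 34, 3, 26]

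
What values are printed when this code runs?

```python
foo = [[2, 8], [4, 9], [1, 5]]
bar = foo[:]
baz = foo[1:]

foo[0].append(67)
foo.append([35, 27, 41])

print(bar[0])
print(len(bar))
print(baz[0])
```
[2, 8, 67]
3
[4, 9]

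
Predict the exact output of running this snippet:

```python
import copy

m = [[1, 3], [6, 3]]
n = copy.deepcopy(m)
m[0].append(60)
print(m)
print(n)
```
[[1, 3, 60], [6, 3]]
[[1, 3], [6, 3]]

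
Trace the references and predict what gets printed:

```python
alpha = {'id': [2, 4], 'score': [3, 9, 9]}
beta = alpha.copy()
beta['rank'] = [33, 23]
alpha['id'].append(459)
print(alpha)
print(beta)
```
{'id': [2, 4, 459], 'score': [3, 9, 9]}
{'id': [2, 4, 459], 'score': [3, 9, 9], 'rank': [33, 23]}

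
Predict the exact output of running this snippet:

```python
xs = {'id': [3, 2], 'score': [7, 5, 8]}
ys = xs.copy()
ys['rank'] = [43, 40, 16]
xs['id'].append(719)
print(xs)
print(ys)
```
{'id': [3, 2, 719], 'score': [7, 5, 8]}
{'id': [3, 2, 719], 'score': [7, 5, 8], 'rank': [43, 40, 16]}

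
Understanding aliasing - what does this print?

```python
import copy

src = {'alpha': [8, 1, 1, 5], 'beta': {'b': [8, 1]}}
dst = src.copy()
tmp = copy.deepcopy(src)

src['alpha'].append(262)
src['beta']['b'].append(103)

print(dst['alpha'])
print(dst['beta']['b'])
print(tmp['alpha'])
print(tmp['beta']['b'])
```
[8, 1, 1, 5, 262]
[8, 1, 103]
[8, 1, 1, 5]
[8, 1]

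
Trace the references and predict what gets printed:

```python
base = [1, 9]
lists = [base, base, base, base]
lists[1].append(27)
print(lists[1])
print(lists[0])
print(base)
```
[1, 9, 27]
[1, 9, 27]
[1, 9, 27]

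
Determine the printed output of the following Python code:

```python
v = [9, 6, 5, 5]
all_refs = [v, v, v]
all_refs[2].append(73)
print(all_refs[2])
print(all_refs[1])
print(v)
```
[9, 6, 5, 5, 73]
[9, 6, 5, 5, 73]
[9, 6, 5, 5, 73]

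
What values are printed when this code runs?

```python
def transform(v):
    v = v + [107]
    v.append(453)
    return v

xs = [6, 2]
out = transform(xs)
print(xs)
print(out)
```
[6, 2]
[6, 2, 107, 453]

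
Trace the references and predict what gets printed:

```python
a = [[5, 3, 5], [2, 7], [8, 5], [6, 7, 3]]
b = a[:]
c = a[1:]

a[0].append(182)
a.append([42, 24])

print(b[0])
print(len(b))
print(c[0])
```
[5, 3, 5, 182]
4
[2, 7]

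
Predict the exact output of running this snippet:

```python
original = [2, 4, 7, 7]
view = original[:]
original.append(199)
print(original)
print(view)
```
[2, 4, 7, 7, 199]
[2, 4, 7, 7]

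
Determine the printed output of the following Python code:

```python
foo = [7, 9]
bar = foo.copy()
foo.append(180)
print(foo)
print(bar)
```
[7, 9, 180]
[7, 9]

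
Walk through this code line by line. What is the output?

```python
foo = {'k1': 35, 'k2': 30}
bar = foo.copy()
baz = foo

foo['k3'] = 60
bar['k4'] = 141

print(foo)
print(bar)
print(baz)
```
{'k1': 35, 'k2': 30, 'k3': 60}
{'k1': 35, 'k2': 30, 'k4': 141}
{'k1': 35, 'k2': 30, 'k3': 60}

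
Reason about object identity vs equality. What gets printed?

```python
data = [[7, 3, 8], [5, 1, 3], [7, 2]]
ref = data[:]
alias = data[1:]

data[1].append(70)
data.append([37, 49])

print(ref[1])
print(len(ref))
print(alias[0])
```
[5, 1, 3, 70]
3
[5, 1, 3, 70]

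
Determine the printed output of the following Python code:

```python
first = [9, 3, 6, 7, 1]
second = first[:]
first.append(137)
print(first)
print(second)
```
[9, 3, 6, 7, 1, 137]
[9, 3, 6, 7, 1]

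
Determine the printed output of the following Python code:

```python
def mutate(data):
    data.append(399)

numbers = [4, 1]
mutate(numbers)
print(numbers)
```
[4, 1, 399]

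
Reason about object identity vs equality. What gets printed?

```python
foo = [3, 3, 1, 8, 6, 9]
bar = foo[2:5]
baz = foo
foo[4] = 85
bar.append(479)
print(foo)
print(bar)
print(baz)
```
[3, 3, 1, 8, 85, 9]
[1, 8, 6, 479]
[3, 3, 1, 8, 85, 9]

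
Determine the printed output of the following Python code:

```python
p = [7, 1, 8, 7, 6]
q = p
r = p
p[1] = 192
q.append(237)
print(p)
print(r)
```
[7, 192, 8, 7, 6, 237]
[7, 192, 8, 7, 6, 237]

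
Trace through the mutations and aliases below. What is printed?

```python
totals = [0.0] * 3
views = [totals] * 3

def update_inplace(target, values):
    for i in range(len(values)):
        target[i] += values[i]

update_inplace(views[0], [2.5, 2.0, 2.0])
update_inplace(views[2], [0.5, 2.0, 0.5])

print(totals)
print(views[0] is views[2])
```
[3.0, 4.0, 2.5]
True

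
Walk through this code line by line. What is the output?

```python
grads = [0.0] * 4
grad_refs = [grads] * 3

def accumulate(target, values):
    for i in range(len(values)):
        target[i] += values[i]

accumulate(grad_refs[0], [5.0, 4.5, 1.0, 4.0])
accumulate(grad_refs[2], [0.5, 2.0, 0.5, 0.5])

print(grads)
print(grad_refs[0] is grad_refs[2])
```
[5.5, 6.5, 1.5, 4.5]
True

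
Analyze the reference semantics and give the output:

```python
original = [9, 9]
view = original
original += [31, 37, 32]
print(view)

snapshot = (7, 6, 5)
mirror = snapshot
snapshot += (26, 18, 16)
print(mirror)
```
[9, 9, 31, 37, 32]
(7, 6, 5)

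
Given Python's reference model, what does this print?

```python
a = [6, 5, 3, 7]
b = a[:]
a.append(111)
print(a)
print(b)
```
[6, 5, 3, 7, 111]
[6, 5, 3, 7]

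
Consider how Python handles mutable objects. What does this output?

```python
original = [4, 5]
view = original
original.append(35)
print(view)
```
[4, 5, 35]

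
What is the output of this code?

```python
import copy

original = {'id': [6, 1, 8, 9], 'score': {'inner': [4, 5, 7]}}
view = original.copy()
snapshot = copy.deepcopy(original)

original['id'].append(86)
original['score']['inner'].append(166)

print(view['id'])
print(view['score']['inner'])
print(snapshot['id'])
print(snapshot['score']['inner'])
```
[6, 1, 8, 9, 86]
[4, 5, 7, 166]
[6, 1, 8, 9]
[4, 5, 7]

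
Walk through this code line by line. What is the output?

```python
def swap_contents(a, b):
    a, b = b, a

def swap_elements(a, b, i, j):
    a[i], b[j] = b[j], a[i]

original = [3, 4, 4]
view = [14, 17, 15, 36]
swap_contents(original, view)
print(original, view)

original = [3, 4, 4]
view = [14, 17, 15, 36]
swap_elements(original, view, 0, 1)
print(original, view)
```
[3, 4, 4] [14, 17, 15, 36]
[17, 4, 4] [14, 3, 15, 36]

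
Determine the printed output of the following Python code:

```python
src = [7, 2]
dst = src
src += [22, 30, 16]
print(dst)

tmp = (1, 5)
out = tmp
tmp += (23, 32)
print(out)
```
[7, 2, 22, 30, 16]
(1, 5)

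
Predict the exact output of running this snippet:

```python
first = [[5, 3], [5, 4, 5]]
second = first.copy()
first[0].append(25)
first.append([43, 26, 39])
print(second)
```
[[5, 3, 25], [5, 4, 5]]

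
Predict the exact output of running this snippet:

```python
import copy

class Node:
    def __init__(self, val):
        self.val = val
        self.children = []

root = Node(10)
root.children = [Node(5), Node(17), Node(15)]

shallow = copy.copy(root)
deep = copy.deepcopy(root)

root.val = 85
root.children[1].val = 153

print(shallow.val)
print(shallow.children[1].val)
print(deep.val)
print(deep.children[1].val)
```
10
153
10
17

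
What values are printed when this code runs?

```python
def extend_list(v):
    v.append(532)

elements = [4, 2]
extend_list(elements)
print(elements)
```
[4, 2, 532]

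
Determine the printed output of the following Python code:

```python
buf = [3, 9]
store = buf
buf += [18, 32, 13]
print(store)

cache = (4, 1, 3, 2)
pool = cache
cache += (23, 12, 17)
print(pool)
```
[3, 9, 18, 32, 13]
(4, 1, 3, 2)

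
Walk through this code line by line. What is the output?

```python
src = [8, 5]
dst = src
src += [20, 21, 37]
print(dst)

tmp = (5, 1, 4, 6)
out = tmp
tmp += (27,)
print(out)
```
[8, 5, 20, 21, 37]
(5, 1, 4, 6)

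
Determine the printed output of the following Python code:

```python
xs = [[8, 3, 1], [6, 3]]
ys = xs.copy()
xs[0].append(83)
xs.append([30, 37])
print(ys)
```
[[8, 3, 1, 83], [6, 3]]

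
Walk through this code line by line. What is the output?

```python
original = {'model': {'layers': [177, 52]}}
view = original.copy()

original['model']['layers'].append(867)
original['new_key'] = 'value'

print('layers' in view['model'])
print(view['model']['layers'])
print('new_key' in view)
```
True
[177, 52, 867]
False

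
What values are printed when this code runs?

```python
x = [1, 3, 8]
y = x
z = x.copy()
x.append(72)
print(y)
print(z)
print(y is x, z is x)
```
[1, 3, 8, 72]
[1, 3, 8]
True False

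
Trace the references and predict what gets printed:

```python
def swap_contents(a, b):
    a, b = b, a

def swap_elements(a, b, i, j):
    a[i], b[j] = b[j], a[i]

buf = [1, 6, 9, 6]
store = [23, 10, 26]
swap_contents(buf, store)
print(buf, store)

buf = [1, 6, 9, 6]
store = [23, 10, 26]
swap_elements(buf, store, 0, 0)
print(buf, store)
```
[1, 6, 9, 6] [23, 10, 26]
[23, 6, 9, 6] [1, 10, 26]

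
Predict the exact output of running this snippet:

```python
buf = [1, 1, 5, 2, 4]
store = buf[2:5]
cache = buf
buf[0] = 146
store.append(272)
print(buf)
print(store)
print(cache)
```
[146, 1, 5, 2, 4]
[5, 2, 4, 272]
[146, 1, 5, 2, 4]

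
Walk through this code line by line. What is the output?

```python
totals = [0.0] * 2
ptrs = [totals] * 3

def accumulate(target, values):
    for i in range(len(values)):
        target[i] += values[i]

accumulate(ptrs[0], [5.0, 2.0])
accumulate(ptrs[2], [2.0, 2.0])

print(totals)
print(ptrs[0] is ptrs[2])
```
[7.0, 4.0]
True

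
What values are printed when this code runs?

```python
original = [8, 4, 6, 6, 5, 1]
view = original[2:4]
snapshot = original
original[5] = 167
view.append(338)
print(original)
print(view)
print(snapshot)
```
[8, 4, 6, 6, 5, 167]
[6, 6, 338]
[8, 4, 6, 6, 5, 167]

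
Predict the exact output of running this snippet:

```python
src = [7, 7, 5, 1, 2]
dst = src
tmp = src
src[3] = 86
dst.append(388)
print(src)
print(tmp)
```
[7, 7, 5, 86, 2, 388]
[7, 7, 5, 86, 2, 388]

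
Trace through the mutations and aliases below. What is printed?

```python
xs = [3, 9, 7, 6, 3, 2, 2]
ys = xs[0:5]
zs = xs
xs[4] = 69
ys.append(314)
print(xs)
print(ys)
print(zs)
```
[3, 9, 7, 6, 69, 2, 2]
[3, 9, 7, 6, 3, 314]
[3, 9, 7, 6, 69, 2, 2]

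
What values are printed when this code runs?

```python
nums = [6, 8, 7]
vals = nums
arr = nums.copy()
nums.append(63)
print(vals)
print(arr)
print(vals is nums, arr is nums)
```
[6, 8, 7, 63]
[6, 8, 7]
True False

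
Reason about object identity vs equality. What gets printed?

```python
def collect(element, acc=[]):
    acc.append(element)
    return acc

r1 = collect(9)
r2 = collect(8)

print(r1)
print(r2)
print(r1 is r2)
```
[9, 8]
[9, 8]
True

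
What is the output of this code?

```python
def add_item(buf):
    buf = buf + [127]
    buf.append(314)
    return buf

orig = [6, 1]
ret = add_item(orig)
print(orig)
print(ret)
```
[6, 1]
[6, 1, 127, 314]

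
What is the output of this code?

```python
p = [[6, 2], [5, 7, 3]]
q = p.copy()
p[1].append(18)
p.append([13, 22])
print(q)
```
[[6, 2], [5, 7, 3, 18]]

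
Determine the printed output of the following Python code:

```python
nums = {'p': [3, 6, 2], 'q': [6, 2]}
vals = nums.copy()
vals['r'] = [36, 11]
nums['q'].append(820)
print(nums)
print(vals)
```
{'p': [3, 6, 2], 'q': [6, 2, 820]}
{'p': [3, 6, 2], 'q': [6, 2, 820], 'r': [36, 11]}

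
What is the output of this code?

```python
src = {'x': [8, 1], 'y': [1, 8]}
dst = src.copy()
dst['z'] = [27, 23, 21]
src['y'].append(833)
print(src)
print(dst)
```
{'x': [8, 1], 'y': [1, 8, 833]}
{'x': [8, 1], 'y': [1, 8, 833], 'z': [27, 23, 21]}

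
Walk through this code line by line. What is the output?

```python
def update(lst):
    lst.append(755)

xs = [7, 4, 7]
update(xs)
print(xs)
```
[7, 4, 7, 755]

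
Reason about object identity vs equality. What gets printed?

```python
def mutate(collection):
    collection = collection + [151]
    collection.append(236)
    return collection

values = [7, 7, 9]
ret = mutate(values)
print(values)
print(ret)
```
[7, 7, 9]
[7, 7, 9, 151, 236]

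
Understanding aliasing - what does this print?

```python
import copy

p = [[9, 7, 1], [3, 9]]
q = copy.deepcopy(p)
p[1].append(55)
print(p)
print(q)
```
[[9, 7, 1], [3, 9, 55]]
[[9, 7, 1], [3, 9]]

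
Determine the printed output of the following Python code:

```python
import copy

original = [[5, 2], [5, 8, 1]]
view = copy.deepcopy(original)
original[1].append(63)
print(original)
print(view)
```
[[5, 2], [5, 8, 1, 63]]
[[5, 2], [5, 8, 1]]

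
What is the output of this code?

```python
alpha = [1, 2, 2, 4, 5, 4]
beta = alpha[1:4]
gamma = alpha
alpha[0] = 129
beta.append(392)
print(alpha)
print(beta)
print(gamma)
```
[129, 2, 2, 4, 5, 4]
[2, 2, 4, 392]
[129, 2, 2, 4, 5, 4]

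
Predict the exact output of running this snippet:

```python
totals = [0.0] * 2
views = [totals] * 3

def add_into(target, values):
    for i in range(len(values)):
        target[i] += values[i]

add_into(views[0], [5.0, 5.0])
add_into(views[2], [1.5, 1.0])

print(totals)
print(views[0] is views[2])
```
[6.5, 6.0]
True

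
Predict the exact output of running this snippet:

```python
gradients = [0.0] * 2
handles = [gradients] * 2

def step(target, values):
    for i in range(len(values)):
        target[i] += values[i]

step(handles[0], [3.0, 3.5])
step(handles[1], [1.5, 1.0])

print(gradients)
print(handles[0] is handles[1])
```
[4.5, 4.5]
True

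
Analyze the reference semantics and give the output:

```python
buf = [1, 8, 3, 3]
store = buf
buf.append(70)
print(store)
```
[1, 8, 3, 3, 70]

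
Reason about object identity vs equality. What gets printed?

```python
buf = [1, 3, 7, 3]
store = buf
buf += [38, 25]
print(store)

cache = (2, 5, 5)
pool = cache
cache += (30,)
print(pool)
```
[1, 3, 7, 3, 38, 25]
(2, 5, 5)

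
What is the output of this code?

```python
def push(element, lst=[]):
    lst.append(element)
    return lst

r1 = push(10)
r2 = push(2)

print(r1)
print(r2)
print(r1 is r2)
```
[10, 2]
[10, 2]
True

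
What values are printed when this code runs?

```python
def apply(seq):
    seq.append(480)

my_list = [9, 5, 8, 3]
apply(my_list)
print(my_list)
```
[9, 5, 8, 3, 480]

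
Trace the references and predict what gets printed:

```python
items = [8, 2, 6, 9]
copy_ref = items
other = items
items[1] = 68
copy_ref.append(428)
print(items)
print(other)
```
[8, 68, 6, 9, 428]
[8, 68, 6, 9, 428]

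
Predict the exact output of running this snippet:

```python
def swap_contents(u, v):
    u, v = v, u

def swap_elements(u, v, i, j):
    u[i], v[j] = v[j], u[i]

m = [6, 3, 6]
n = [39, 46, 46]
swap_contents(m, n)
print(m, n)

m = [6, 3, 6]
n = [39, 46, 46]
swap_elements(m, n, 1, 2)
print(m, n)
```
[6, 3, 6] [39, 46, 46]
[6, 46, 6] [39, 46, 3]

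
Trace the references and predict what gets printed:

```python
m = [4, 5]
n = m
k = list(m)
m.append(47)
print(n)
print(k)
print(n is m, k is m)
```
[4, 5, 47]
[4, 5]
True False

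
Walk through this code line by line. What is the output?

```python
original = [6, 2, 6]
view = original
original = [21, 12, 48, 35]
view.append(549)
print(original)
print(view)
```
[21, 12, 48, 35]
[6, 2, 6, 549]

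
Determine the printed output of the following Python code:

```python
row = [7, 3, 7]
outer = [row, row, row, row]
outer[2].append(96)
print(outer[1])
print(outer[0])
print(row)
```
[7, 3, 7, 96]
[7, 3, 7, 96]
[7, 3, 7, 96]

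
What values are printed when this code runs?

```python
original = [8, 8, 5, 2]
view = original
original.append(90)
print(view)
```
[8, 8, 5, 2, 90]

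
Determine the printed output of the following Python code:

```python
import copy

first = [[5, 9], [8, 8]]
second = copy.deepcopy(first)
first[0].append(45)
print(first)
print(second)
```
[[5, 9, 45], [8, 8]]
[[5, 9], [8, 8]]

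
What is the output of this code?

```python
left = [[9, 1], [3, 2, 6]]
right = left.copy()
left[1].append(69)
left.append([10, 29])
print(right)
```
[[9, 1], [3, 2, 6, 69]]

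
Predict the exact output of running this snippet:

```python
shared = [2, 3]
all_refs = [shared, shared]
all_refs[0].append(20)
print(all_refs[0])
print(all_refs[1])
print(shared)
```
[2, 3, 20]
[2, 3, 20]
[2, 3, 20]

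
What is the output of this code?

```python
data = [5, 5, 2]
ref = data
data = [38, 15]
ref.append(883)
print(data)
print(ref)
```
[38, 15]
[5, 5, 2, 883]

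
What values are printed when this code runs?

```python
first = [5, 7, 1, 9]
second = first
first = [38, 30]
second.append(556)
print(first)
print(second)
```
[38, 30]
[5, 7, 1, 9, 556]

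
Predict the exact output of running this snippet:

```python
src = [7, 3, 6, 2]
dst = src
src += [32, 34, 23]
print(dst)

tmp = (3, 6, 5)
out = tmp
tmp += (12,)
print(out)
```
[7, 3, 6, 2, 32, 34, 23]
(3, 6, 5)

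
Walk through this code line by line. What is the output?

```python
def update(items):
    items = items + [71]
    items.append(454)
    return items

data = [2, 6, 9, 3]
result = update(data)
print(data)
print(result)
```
[2, 6, 9, 3]
[2, 6, 9, 3, 71, 454]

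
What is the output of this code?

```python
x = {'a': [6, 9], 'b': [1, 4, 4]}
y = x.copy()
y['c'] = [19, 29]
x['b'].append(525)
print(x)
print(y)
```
{'a': [6, 9], 'b': [1, 4, 4, 525]}
{'a': [6, 9], 'b': [1, 4, 4, 525], 'c': [19, 29]}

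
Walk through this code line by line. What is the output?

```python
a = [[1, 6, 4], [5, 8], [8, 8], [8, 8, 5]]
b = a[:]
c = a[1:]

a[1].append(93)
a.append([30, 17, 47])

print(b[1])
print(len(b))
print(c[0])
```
[5, 8, 93]
4
[5, 8, 93]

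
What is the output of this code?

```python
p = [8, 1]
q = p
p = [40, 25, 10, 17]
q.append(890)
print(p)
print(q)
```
[40, 25, 10, 17]
[8, 1, 890]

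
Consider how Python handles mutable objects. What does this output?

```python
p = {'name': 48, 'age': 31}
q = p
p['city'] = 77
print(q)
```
{'name': 48, 'age': 31, 'city': 77}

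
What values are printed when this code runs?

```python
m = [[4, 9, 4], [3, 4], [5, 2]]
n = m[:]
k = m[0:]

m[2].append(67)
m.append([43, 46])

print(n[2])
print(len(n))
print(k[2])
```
[5, 2, 67]
3
[5, 2, 67]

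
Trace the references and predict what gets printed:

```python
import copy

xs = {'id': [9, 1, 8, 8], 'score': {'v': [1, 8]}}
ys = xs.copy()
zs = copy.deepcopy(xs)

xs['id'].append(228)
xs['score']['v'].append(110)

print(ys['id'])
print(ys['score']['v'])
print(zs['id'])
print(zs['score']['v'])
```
[9, 1, 8, 8, 228]
[1, 8, 110]
[9, 1, 8, 8]
[1, 8]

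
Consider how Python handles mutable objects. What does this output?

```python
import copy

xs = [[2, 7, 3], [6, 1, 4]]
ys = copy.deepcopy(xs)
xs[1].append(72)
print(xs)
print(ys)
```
[[2, 7, 3], [6, 1, 4, 72]]
[[2, 7, 3], [6, 1, 4]]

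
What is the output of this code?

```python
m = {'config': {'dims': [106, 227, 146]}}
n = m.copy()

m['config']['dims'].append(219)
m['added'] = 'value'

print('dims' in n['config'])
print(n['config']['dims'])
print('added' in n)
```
True
[106, 227, 146, 219]
False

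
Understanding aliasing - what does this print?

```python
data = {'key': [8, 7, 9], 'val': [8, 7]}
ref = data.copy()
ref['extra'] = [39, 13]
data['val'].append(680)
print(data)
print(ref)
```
{'key': [8, 7, 9], 'val': [8, 7, 680]}
{'key': [8, 7, 9], 'val': [8, 7, 680], 'extra': [39, 13]}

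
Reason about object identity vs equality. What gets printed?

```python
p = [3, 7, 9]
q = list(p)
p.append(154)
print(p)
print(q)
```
[3, 7, 9, 154]
[3, 7, 9]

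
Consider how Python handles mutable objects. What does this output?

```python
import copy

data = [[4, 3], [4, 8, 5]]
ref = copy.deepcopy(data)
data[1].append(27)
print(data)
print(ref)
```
[[4, 3], [4, 8, 5, 27]]
[[4, 3], [4, 8, 5]]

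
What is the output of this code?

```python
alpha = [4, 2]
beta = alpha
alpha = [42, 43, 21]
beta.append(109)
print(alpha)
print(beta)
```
[42, 43, 21]
[4, 2, 109]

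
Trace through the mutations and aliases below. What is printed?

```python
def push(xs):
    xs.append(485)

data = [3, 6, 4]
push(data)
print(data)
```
[3, 6, 4, 485]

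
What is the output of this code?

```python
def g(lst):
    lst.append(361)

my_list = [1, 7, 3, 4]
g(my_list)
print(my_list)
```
[1, 7, 3, 4, 361]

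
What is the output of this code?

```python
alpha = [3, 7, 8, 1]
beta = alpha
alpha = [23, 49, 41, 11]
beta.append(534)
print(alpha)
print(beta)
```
[23, 49, 41, 11]
[3, 7, 8, 1, 534]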